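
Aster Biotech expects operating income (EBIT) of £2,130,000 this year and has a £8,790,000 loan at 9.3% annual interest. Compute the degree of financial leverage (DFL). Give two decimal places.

Interest = £817,470.00.
Degree of financial leverage = EBIT / (EBIT − interest) = £2,130,000 / £1,312,530.00 = 1.6228.

1.62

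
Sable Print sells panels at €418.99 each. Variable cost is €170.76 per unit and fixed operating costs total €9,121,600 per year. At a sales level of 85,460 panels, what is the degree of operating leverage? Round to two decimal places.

1.75

At 85,460 units, contribution = 85,460 × €248.23 = €21,213,735.80.
EBIT = €21,213,735.80 − €9,121,600 = €12,092,135.80.
Degree of operating leverage = €21,213,735.80 / €12,092,135.80 = 1.7543.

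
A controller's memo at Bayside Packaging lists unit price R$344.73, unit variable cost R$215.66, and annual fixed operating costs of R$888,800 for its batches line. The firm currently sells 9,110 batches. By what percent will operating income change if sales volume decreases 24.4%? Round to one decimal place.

-100.0%

Total contribution margin = 9,110 × R$129.07 = R$1,175,827.70.
EBIT = R$1,175,827.70 − R$888,800 = R$287,027.70.
Degree of operating leverage = R$1,175,827.70 / R$287,027.70 = 4.0966.
%ΔEBIT = DOL × %ΔSales = 4.0966 × -24.4% = -100.0%.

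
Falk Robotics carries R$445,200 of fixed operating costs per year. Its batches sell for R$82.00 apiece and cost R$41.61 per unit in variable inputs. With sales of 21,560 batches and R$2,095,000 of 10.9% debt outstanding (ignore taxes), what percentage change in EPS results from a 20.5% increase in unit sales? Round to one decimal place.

+90.5%

Total contribution margin = 21,560 × R$40.39 = R$870,808.40.
EBIT = R$870,808.40 − R$445,200 = R$425,608.40.
Interest = R$228,355.00, so EBIT − I = R$197,253.40.
DCL = total CM / (EBIT − I) = R$870,808.40 / R$197,253.40 = 4.4147.
%ΔEPS = DCL × %ΔSales = 4.4147 × +20.5% = +90.5%.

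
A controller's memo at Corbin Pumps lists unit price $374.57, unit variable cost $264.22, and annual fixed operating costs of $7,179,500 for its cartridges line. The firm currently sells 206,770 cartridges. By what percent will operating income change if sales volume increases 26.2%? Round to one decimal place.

+38.2%

Total contribution margin = 206,770 × $110.35 = $22,817,069.50.
EBIT = $22,817,069.50 − $7,179,500 = $15,637,569.50.
So DOL = total CM / EBIT = $22,817,069.50 / $15,637,569.50 = 1.4591.
Operating income changes by 1.4591 × +26.2% = +38.2%.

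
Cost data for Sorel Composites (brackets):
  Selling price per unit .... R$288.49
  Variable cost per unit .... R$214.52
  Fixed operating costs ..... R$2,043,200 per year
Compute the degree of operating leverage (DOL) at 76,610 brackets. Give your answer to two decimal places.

1.56

Total contribution margin = 76,610 × R$73.97 = R$5,666,841.70.
Operating income = contribution − fixed costs = R$5,666,841.70 − R$2,043,200 = R$3,623,641.70.
Degree of operating leverage = R$5,666,841.70 / R$3,623,641.70 = 1.5639.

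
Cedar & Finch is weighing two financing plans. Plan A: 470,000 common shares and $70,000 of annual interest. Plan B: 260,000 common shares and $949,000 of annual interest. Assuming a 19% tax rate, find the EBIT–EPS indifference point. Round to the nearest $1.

$2,037,286

Set EPS_A = EPS_B: (EBIT − $70,000)(1 − 0.19) ÷ 470,000 = (EBIT − $949,000)(1 − 0.19) ÷ 260,000.
The (1 − t) factor cancels: (EBIT − 70,000) × 260,000 = (EBIT − 949,000) × 470,000.
Solving, EBIT = (949,000·470,000 − 70,000·260,000) / (470,000 − 260,000) = 427,830,000,000 / 210,000 = 2,037,285.71.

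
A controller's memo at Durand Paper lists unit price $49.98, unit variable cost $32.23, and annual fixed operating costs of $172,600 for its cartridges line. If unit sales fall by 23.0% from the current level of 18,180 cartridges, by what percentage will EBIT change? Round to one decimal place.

Contribution at this volume is 18,180 × $17.75 = $322,695.00.
Operating income = contribution − fixed costs = $322,695.00 − $172,600 = $150,095.00.
So DOL = total CM / EBIT = $322,695.00 / $150,095.00 = 2.1499.
%ΔEBIT = DOL × %ΔSales = 2.1499 × -23.0% = -49.4%.

-49.4%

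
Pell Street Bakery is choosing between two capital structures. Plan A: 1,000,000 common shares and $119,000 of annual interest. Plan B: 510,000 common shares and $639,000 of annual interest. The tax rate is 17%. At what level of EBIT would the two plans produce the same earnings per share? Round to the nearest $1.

At indifference, (EBIT − 119,000)(1 − t)/1,000,000 = (EBIT − 639,000)(1 − t)/510,000.
Cancelling (1 − t) and cross-multiplying: 510,000·(EBIT − 119,000) = 1,000,000·(EBIT − 639,000).
EBIT × (1,000,000 − 510,000) = 639,000 × 1,000,000 − 119,000 × 510,000 = 578,310,000,000, so EBIT = 578,310,000,000 ÷ 490,000 = 1,180,224.49.

$1,180,224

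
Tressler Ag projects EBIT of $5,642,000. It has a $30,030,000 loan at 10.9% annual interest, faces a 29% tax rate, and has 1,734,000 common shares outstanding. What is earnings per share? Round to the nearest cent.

Interest = $3,273,270.00, so EBT = $5,642,000 − $3,273,270.00 = $2,368,730.00.
After tax at 29%: net income = $2,368,730.00 × 0.71 = $1,681,798.30.
EPS = $1,681,798.30 ÷ 1,734,000 = $0.97.

$0.97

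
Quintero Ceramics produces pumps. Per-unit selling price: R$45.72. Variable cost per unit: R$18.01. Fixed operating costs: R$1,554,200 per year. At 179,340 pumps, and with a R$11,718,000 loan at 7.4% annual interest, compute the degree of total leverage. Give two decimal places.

Contribution at this volume is 179,340 × R$27.71 = R$4,969,511.40.
Subtracting fixed costs: EBIT = R$4,969,511.40 − R$1,554,200 = R$3,415,311.40. Interest = R$867,132.00, so EBIT − I = R$2,548,179.40.
DCL = contribution ÷ (EBIT − I) = R$4,969,511.40 ÷ R$2,548,179.40 = 1.9502.

1.95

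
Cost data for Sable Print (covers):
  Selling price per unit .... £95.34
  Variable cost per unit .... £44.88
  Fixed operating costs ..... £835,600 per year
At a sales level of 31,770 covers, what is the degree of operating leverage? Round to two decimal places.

2.09

At 31,770 units, contribution = 31,770 × £50.46 = £1,603,114.20.
Subtracting fixed costs: EBIT = £1,603,114.20 − £835,600 = £767,514.20.
DOL = contribution ÷ EBIT = £1,603,114.20 ÷ £767,514.20 = 2.0887.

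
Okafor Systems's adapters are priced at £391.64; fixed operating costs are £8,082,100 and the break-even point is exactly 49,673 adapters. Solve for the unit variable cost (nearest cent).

£228.93

Contribution per unit must be FC / Q = £8,082,100 / 49,673 = £162.7061.
Hence VC = price − CM = £391.64 − £162.7061 = £228.93.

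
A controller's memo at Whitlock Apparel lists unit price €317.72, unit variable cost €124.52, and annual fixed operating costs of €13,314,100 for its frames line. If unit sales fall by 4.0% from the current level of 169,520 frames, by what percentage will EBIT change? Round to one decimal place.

Total contribution margin = 169,520 × €193.20 = €32,751,264.00.
Subtracting fixed costs: EBIT = €32,751,264.00 − €13,314,100 = €19,437,164.00.
Degree of operating leverage = €32,751,264.00 / €19,437,164.00 = 1.6850.
Operating income changes by 1.6850 × -4.0% = -6.7%.

-6.7%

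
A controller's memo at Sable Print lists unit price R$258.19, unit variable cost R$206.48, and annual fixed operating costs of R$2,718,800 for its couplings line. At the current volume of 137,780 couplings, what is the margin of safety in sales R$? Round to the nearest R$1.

Contribution margin per unit = R$258.19 − R$206.48 = R$51.71. Break-even units = R$2,718,800 ÷ R$51.71 = 52,577.84; break-even revenue = 52,577.84 × R$258.19 = R$13,575,071.98.
Actual sales revenue = 137,780 × R$258.19 = R$35,573,418.20.
Margin of safety = R$35,573,418.20 − R$13,575,071.98 = R$21,998,346.

R$21,998,346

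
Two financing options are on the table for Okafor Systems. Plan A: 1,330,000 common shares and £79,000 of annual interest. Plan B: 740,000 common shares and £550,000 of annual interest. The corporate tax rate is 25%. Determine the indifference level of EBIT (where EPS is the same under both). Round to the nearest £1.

Set EPS_A = EPS_B: (EBIT − £79,000)(1 − 0.25) ÷ 1,330,000 = (EBIT − £550,000)(1 − 0.25) ÷ 740,000.
Cancelling (1 − t) and cross-multiplying: 740,000·(EBIT − 79,000) = 1,330,000·(EBIT − 550,000).
Solving, EBIT = (550,000·1,330,000 − 79,000·740,000) / (1,330,000 − 740,000) = 673,040,000,000 / 590,000 = 1,140,745.76.

£1,140,746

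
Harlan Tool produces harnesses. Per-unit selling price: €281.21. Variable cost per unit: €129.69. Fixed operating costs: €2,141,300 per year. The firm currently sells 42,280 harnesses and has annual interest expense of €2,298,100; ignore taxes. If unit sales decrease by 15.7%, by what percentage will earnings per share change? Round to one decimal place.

-51.1%

At 42,280 units, contribution = 42,280 × €151.52 = €6,406,265.60.
Subtracting fixed costs: EBIT = €6,406,265.60 − €2,141,300 = €4,264,965.60.
Interest = €2,298,100.00, so EBIT − I = €1,966,865.60.
Degree of combined leverage = contribution ÷ (EBIT − I) = €6,406,265.60 ÷ €1,966,865.60 = 3.2571.
EPS therefore changes by 3.2571 × (-15.7%) = -51.1%.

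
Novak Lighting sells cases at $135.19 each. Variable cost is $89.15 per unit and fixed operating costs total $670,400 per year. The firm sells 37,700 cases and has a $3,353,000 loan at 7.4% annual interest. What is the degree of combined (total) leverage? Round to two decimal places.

2.12

Contribution at this volume is 37,700 × $46.04 = $1,735,708.00.
Subtracting fixed costs: EBIT = $1,735,708.00 − $670,400 = $1,065,308.00. Interest = $248,122.00.
DOL = $1,735,708.00 ÷ $1,065,308.00 = 1.6293; DFL = $1,065,308.00 ÷ $817,186.00 = 1.3036.
Combined leverage = 1.6293 × 1.3036 = 2.1240.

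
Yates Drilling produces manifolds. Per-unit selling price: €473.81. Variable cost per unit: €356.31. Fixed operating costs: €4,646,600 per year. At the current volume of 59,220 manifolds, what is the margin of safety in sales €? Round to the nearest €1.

Contribution margin per unit = €473.81 − €356.31 = €117.50. Break-even units = €4,646,600 ÷ €117.50 = 39,545.53; break-even revenue = 39,545.53 × €473.81 = €18,737,068.48.
Actual sales revenue = 59,220 × €473.81 = €28,059,028.20.
Margin of safety = €28,059,028.20 − €18,737,068.48 = €9,321,960.

€9,321,960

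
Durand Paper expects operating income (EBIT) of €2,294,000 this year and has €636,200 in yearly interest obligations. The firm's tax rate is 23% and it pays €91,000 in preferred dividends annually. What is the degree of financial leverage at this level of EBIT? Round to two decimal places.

Interest = €636,200.00.
Pre-tax preferred-dividend burden = €91,000 ÷ (1 − 0.23) = €118,181.82.
DFL = EBIT ÷ [EBIT − I − D_p/(1−t)] = €2,294,000 ÷ [€2,294,000 − €636,200.00 − €118,181.82] = €2,294,000 ÷ €1,539,618.18 = 1.4900.

1.49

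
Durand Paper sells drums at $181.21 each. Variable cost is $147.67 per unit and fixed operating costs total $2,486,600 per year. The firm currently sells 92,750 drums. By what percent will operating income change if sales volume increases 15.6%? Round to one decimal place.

+77.7%

Total contribution margin = 92,750 × $33.54 = $3,110,835.00.
Operating income = contribution − fixed costs = $3,110,835.00 − $2,486,600 = $624,235.00.
So DOL = total CM / EBIT = $3,110,835.00 / $624,235.00 = 4.9834.
So EBIT moves 4.9834 × (+15.6%) = +77.7%.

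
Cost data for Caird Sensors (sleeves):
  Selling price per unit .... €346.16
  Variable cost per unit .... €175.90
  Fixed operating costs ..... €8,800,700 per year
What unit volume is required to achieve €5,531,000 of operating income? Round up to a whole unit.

Each unit contributes €346.16 − €175.90 = €170.26.
Required volume = (fixed costs + target profit) ÷ CM = (€8,800,700 + €5,531,000) ÷ €170.26 = 84,175.38, so 84,176 sleeves.

84,176 sleeves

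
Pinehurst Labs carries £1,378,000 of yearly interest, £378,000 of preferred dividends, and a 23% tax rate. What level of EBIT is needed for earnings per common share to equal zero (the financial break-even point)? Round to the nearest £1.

£1,868,909

Preferred dividends are paid after tax, so their pre-tax equivalent is £378,000 ÷ (1 − 0.23) = £490,909.09.
Financial break-even EBIT = interest + D_p ÷ (1 − t) = £1,378,000 + £490,909.09 = £1,868,909.09.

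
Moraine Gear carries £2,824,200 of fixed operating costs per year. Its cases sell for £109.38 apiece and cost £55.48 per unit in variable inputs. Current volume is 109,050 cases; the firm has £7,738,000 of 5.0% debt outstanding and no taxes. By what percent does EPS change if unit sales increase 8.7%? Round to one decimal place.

+19.2%

Total contribution margin = 109,050 × £53.90 = £5,877,795.00.
Subtracting fixed costs: EBIT = £5,877,795.00 − £2,824,200 = £3,053,595.00.
After interest of £386,900.00, pre-tax earnings = £2,666,695.00.
Degree of combined leverage = contribution ÷ (EBIT − I) = £5,877,795.00 ÷ £2,666,695.00 = 2.2041.
EPS therefore changes by 2.2041 × (+8.7%) = +19.2%.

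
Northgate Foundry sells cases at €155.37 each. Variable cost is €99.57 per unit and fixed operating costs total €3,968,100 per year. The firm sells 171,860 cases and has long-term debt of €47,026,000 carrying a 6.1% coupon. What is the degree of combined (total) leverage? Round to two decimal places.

3.48

At 171,860 units, contribution = 171,860 × €55.80 = €9,589,788.00.
Subtracting fixed costs: EBIT = €9,589,788.00 − €3,968,100 = €5,621,688.00. Interest = €2,868,586.00, so EBIT − I = €2,753,102.00.
Degree of total leverage = total CM / (EBIT − interest) = €9,589,788.00 / €2,753,102.00 = 3.4833.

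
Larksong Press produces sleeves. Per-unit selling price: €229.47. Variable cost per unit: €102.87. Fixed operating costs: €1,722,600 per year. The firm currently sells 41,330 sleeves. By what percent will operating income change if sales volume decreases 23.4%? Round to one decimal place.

At 41,330 units, contribution = 41,330 × €126.60 = €5,232,378.00.
Subtracting fixed costs: EBIT = €5,232,378.00 − €1,722,600 = €3,509,778.00.
Degree of operating leverage = €5,232,378.00 / €3,509,778.00 = 1.4908.
Operating income changes by 1.4908 × -23.4% = -34.9%.

-34.9%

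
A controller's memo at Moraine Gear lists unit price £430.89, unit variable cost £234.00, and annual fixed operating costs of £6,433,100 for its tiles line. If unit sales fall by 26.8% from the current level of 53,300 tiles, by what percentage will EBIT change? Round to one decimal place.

Total contribution margin = 53,300 × £196.89 = £10,494,237.00.
Operating income = contribution − fixed costs = £10,494,237.00 − £6,433,100 = £4,061,137.00.
So DOL = total CM / EBIT = £10,494,237.00 / £4,061,137.00 = 2.5841.
%ΔEBIT = DOL × %ΔSales = 2.5841 × -26.8% = -69.3%.

-69.3%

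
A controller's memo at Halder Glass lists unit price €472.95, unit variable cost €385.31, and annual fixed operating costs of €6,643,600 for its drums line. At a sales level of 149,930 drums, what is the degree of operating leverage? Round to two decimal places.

2.02

Contribution at this volume is 149,930 × €87.64 = €13,139,865.20.
Operating income = contribution − fixed costs = €13,139,865.20 − €6,643,600 = €6,496,265.20.
Degree of operating leverage = €13,139,865.20 / €6,496,265.20 = 2.0227.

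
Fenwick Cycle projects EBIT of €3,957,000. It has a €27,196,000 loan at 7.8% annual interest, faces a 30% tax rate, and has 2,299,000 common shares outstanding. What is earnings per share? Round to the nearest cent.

Interest = €2,121,288.00, so EBT = €3,957,000 − €2,121,288.00 = €1,835,712.00.
After tax at 30%: net income = €1,835,712.00 × 0.70 = €1,284,998.40.
EPS = €1,284,998.40 ÷ 2,299,000 = €0.56.

€0.56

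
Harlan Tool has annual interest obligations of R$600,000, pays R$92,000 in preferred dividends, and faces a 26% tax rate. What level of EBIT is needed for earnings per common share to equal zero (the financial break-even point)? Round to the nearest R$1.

Preferred dividends are paid after tax, so their pre-tax equivalent is R$92,000 ÷ (1 − 0.26) = R$124,324.32.
Financial break-even EBIT = interest + D_p ÷ (1 − t) = R$600,000 + R$124,324.32 = R$724,324.32.

R$724,324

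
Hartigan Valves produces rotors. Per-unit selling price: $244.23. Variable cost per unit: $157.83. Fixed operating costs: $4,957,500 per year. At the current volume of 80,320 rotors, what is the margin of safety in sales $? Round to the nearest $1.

Unit CM = price − variable cost = $244.23 − $157.83 = $86.40. Break-even units = $4,957,500 ÷ $86.40 = 57,378.47; break-even revenue = 57,378.47 × $244.23 = $14,013,544.27.
Actual sales revenue = 80,320 × $244.23 = $19,616,553.60.
Margin of safety = $19,616,553.60 − $14,013,544.27 = $5,603,009.

$5,603,009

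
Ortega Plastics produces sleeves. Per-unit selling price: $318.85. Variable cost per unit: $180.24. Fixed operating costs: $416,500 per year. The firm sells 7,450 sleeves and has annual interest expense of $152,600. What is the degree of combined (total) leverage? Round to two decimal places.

Contribution at this volume is 7,450 × $138.61 = $1,032,644.50.
EBIT = $1,032,644.50 − $416,500 = $616,144.50. Interest = $152,600.00, so EBIT − I = $463,544.50.
DCL = contribution ÷ (EBIT − I) = $1,032,644.50 ÷ $463,544.50 = 2.2277.

2.23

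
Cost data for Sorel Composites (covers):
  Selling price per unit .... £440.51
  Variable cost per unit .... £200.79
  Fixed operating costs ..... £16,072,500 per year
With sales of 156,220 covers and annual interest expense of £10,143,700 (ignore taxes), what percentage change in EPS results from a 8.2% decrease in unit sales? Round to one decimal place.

Total contribution margin = 156,220 × £239.72 = £37,449,058.40.
Subtracting fixed costs: EBIT = £37,449,058.40 − £16,072,500 = £21,376,558.40.
Interest = £10,143,700.00, so EBIT − I = £11,232,858.40.
DCL = total CM / (EBIT − I) = £37,449,058.40 / £11,232,858.40 = 3.3339.
EPS therefore changes by 3.3339 × (-8.2%) = -27.3%.

-27.3%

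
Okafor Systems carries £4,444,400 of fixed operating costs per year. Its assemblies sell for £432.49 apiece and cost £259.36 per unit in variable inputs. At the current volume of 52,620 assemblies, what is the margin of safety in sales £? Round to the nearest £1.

£11,655,224

Each unit contributes £432.49 − £259.36 = £173.13. Break-even units = £4,444,400 ÷ £173.13 = 25,670.88; break-even revenue = 25,670.88 × £432.49 = £11,102,400.25.
Actual sales revenue = 52,620 × £432.49 = £22,757,623.80.
Margin of safety = £22,757,623.80 − £11,102,400.25 = £11,655,224.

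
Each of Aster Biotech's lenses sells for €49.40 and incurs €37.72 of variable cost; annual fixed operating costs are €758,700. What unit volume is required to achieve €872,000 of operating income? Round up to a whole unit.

139,615 lenses

Each unit contributes €49.40 − €37.72 = €11.68.
Units = (FC + target) / CM = (€758,700 + €872,000) / €11.68 = 139,614.73, so 139,615 lenses.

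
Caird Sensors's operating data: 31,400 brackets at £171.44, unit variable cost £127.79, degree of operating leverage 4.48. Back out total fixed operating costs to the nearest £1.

£1,064,670

Total contribution margin = 31,400 × £43.65 = £1,370,610.00.
DOL = contribution / EBIT, so EBIT = £1,370,610.00 / 4.48 = £305,939.73.
And FC = contribution − EBIT = £1,370,610.00 − £305,939.73 = £1,064,670.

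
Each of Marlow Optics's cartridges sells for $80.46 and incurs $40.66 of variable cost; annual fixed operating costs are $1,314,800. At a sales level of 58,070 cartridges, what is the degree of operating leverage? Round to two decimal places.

2.32

Contribution at this volume is 58,070 × $39.80 = $2,311,186.00.
EBIT = $2,311,186.00 − $1,314,800 = $996,386.00.
DOL = contribution ÷ EBIT = $2,311,186.00 ÷ $996,386.00 = 2.3196.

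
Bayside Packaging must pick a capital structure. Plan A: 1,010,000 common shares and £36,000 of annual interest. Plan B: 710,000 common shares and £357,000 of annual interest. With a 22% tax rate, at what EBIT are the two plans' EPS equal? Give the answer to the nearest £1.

£1,116,700

Set EPS_A = EPS_B: (EBIT − £36,000)(1 − 0.22) ÷ 1,010,000 = (EBIT − £357,000)(1 − 0.22) ÷ 710,000.
The (1 − t) factor cancels: (EBIT − 36,000) × 710,000 = (EBIT − 357,000) × 1,010,000.
Solving, EBIT = (357,000·1,010,000 − 36,000·710,000) / (1,010,000 − 710,000) = 335,010,000,000 / 300,000 = 1,116,700.00.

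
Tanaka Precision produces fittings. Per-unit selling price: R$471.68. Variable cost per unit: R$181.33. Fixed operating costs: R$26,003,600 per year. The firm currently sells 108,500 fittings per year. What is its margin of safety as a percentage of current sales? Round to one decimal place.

Each unit contributes R$471.68 − R$181.33 = R$290.35. Break-even units = R$26,003,600 ÷ R$290.35 = 89,559.50; break-even revenue = 89,559.50 × R$471.68 = R$42,243,423.62.
Actual sales revenue = 108,500 × R$471.68 = R$51,177,280.00.
Margin of safety = (R$51,177,280.00 − R$42,243,423.62) ÷ R$51,177,280.00 = 17.5%.

17.5%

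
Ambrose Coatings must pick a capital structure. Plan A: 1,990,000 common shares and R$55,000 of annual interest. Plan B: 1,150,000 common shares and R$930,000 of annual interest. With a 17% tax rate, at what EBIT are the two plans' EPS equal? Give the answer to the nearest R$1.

Set EPS_A = EPS_B: (EBIT − R$55,000)(1 − 0.17) ÷ 1,990,000 = (EBIT − R$930,000)(1 − 0.17) ÷ 1,150,000.
Cancelling (1 − t) and cross-multiplying: 1,150,000·(EBIT − 55,000) = 1,990,000·(EBIT − 930,000).
Solving, EBIT = (930,000·1,990,000 − 55,000·1,150,000) / (1,990,000 − 1,150,000) = 1,787,450,000,000 / 840,000 = 2,127,916.67.

R$2,127,917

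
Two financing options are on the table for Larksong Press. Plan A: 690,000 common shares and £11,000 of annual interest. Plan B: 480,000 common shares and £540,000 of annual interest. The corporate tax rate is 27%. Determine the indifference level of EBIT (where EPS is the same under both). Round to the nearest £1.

£1,749,143

Set EPS_A = EPS_B: (EBIT − £11,000)(1 − 0.27) ÷ 690,000 = (EBIT − £540,000)(1 − 0.27) ÷ 480,000.
The (1 − t) factor cancels: (EBIT − 11,000) × 480,000 = (EBIT − 540,000) × 690,000.
EBIT × (690,000 − 480,000) = 540,000 × 690,000 − 11,000 × 480,000 = 367,320,000,000, so EBIT = 367,320,000,000 ÷ 210,000 = 1,749,142.86.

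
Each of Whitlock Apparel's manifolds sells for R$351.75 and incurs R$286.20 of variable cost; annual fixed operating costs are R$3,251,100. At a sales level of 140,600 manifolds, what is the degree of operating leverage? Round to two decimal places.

At 140,600 units, contribution = 140,600 × R$65.55 = R$9,216,330.00.
EBIT = R$9,216,330.00 − R$3,251,100 = R$5,965,230.00.
DOL = contribution ÷ EBIT = R$9,216,330.00 ÷ R$5,965,230.00 = 1.5450.

1.55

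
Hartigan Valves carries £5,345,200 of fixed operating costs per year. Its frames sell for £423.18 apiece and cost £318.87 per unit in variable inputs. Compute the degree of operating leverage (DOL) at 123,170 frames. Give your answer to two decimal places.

At 123,170 units, contribution = 123,170 × £104.31 = £12,847,862.70.
Operating income = contribution − fixed costs = £12,847,862.70 − £5,345,200 = £7,502,662.70.
So DOL = total CM / EBIT = £12,847,862.70 / £7,502,662.70 = 1.7124.

1.71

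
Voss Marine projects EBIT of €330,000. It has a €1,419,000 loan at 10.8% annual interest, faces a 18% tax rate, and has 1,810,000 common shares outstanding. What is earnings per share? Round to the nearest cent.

Pre-tax income = €330,000 − €153,252.00 = €176,748.00.
Net income = €176,748.00 × (1 − 0.18) = €144,933.36.
EPS = €144,933.36 ÷ 1,810,000 = €0.08.

€0.08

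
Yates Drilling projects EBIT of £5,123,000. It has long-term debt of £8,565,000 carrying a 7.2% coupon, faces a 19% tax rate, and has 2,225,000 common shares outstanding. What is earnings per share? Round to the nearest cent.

Interest = £616,680.00, so EBT = £5,123,000 − £616,680.00 = £4,506,320.00.
Net income = £4,506,320.00 × (1 − 0.19) = £3,650,119.20.
Per share: £3,650,119.20 / 2,225,000 shares = £1.64.

£1.64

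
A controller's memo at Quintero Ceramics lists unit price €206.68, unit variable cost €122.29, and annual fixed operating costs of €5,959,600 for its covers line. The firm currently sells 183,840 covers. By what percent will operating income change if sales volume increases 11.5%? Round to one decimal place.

+18.7%

Contribution at this volume is 183,840 × €84.39 = €15,514,257.60.
Operating income = contribution − fixed costs = €15,514,257.60 − €5,959,600 = €9,554,657.60.
So DOL = total CM / EBIT = €15,514,257.60 / €9,554,657.60 = 1.6237.
%ΔEBIT = DOL × %ΔSales = 1.6237 × +11.5% = +18.7%.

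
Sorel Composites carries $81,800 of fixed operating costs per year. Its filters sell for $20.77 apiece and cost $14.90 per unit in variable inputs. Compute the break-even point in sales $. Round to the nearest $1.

Contribution margin per unit = $20.77 − $14.90 = $5.87, a CM ratio of $5.87 ÷ $20.77 = 0.2826.
Break-even revenue = fixed costs × price ÷ CM = $81,800 × $20.77 ÷ $5.87 = $289,435.

$289,435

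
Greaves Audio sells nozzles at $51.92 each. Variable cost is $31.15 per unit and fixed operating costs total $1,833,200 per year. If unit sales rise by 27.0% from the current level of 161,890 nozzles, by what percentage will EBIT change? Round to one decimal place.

+59.4%

Contribution at this volume is 161,890 × $20.77 = $3,362,455.30.
Operating income = contribution − fixed costs = $3,362,455.30 − $1,833,200 = $1,529,255.30.
DOL = contribution ÷ EBIT = $3,362,455.30 ÷ $1,529,255.30 = 2.1988.
So EBIT moves 2.1988 × (+27.0%) = +59.4%.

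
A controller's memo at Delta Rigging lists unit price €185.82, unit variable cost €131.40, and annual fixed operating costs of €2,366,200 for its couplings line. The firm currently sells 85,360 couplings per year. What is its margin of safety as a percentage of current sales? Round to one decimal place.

Unit CM = price − variable cost = €185.82 − €131.40 = €54.42. Break-even units = €2,366,200 ÷ €54.42 = 43,480.34; break-even revenue = 43,480.34 × €185.82 = €8,079,516.43.
Actual sales revenue = 85,360 × €185.82 = €15,861,595.20.
Margin of safety = (€15,861,595.20 − €8,079,516.43) ÷ €15,861,595.20 = 49.1%.

49.1%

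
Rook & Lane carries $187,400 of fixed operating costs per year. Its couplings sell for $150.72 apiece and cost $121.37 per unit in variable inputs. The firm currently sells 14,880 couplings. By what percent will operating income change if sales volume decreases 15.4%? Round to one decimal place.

-27.0%

Total contribution margin = 14,880 × $29.35 = $436,728.00.
Operating income = contribution − fixed costs = $436,728.00 − $187,400 = $249,328.00.
Degree of operating leverage = $436,728.00 / $249,328.00 = 1.7516.
So EBIT moves 1.7516 × (-15.4%) = -27.0%.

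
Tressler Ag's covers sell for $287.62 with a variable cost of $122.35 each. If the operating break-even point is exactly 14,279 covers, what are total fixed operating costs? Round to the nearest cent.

$2,359,890.33

Contribution margin per unit = $287.62 − $122.35 = $165.27.
Since BE = FC / CM, FC = 14,279 × $165.27 = $2,359,890.33.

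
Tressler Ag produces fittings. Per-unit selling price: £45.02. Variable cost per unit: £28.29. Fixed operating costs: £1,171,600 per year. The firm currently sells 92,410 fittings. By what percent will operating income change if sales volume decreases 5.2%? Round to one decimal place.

-21.5%

Total contribution margin = 92,410 × £16.73 = £1,546,019.30.
EBIT = £1,546,019.30 − £1,171,600 = £374,419.30.
So DOL = total CM / EBIT = £1,546,019.30 / £374,419.30 = 4.1291.
So EBIT moves 4.1291 × (-5.2%) = -21.5%.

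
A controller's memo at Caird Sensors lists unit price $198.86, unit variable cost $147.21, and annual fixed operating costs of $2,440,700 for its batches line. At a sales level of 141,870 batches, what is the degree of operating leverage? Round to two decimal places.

1.50

Total contribution margin = 141,870 × $51.65 = $7,327,585.50.
EBIT = $7,327,585.50 − $2,440,700 = $4,886,885.50.
DOL = contribution ÷ EBIT = $7,327,585.50 ÷ $4,886,885.50 = 1.4994.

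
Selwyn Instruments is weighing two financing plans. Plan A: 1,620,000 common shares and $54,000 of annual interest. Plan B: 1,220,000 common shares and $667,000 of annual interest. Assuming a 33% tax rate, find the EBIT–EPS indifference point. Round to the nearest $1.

$2,536,650

At indifference, (EBIT − 54,000)(1 − t)/1,620,000 = (EBIT − 667,000)(1 − t)/1,220,000.
Cancelling (1 − t) and cross-multiplying: 1,220,000·(EBIT − 54,000) = 1,620,000·(EBIT − 667,000).
Solving, EBIT = (667,000·1,620,000 − 54,000·1,220,000) / (1,620,000 − 1,220,000) = 1,014,660,000,000 / 400,000 = 2,536,650.00.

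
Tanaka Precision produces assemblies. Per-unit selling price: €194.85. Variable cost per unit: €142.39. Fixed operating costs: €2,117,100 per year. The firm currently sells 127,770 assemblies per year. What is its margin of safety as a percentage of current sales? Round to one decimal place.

Contribution margin per unit = €194.85 − €142.39 = €52.46. Break-even units = €2,117,100 ÷ €52.46 = 40,356.46; break-even revenue = 40,356.46 × €194.85 = €7,863,456.63.
Current sales = 127,770 × €194.85 = €24,895,984.50.
Margin of safety = (€24,895,984.50 − €7,863,456.63) ÷ €24,895,984.50 = 68.4%.

68.4%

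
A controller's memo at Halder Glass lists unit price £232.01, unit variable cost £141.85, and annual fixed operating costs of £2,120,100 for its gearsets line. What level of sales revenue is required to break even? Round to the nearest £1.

CM per unit = £232.01 − £141.85 = £90.16; CM ratio = £90.16 / £232.01 = 0.3886.
Break-even sales = FC ÷ CM ratio = £2,120,100 × £232.01 / £90.16 = £5,455,683.

£5,455,683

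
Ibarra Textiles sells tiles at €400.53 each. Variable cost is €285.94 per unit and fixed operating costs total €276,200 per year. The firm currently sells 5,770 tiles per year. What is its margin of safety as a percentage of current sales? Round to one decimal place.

58.2%

Unit CM = price − variable cost = €400.53 − €285.94 = €114.59. Break-even units = €276,200 ÷ €114.59 = 2,410.33; break-even revenue = 2,410.33 × €400.53 = €965,410.47.
Actual sales revenue = 5,770 × €400.53 = €2,311,058.10.
Margin of safety = (€2,311,058.10 − €965,410.47) ÷ €2,311,058.10 = 58.2%.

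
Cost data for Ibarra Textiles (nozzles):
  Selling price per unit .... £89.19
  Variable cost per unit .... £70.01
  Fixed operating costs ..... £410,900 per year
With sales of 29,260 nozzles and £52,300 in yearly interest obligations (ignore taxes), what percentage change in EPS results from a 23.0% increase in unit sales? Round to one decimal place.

+131.7%

Contribution at this volume is 29,260 × £19.18 = £561,206.80.
Subtracting fixed costs: EBIT = £561,206.80 − £410,900 = £150,306.80.
Interest = £52,300.00, so EBIT − I = £98,006.80.
Degree of combined leverage = contribution ÷ (EBIT − I) = £561,206.80 ÷ £98,006.80 = 5.7262.
EPS therefore changes by 5.7262 × (+23.0%) = +131.7%.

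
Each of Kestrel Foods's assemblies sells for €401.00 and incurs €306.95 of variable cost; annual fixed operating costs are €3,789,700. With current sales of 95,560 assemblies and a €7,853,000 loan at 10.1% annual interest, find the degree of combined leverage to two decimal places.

2.04

Contribution at this volume is 95,560 × €94.05 = €8,987,418.00.
EBIT = €8,987,418.00 − €3,789,700 = €5,197,718.00. Interest = €793,153.00, so EBIT − I = €4,404,565.00.
Degree of total leverage = total CM / (EBIT − interest) = €8,987,418.00 / €4,404,565.00 = 2.0405.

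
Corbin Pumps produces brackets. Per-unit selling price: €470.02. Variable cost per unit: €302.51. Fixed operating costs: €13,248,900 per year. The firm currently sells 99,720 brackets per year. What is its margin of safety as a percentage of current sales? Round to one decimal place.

20.7%

Each unit contributes €470.02 − €302.51 = €167.51. Break-even units = €13,248,900 ÷ €167.51 = 79,093.19; break-even revenue = 79,093.19 × €470.02 = €37,175,380.44.
Actual sales revenue = 99,720 × €470.02 = €46,870,394.40.
Margin of safety = (€46,870,394.40 − €37,175,380.44) ÷ €46,870,394.40 = 20.7%.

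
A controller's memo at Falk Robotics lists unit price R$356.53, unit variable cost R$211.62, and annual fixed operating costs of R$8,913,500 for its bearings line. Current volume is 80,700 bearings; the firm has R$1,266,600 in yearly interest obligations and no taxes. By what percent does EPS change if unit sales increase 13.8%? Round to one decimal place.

+106.6%

Contribution at this volume is 80,700 × R$144.91 = R$11,694,237.00.
Operating income = contribution − fixed costs = R$11,694,237.00 − R$8,913,500 = R$2,780,737.00.
After interest of R$1,266,600.00, pre-tax earnings = R$1,514,137.00.
Degree of combined leverage = contribution ÷ (EBIT − I) = R$11,694,237.00 ÷ R$1,514,137.00 = 7.7234.
%ΔEPS = DCL × %ΔSales = 7.7234 × +13.8% = +106.6%.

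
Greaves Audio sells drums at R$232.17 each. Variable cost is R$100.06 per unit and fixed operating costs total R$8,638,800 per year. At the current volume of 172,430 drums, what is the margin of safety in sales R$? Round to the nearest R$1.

R$24,851,253

Each unit contributes R$232.17 − R$100.06 = R$132.11. Break-even units = R$8,638,800 ÷ R$132.11 = 65,390.96; break-even revenue = 65,390.96 × R$232.17 = R$15,181,819.67.
Actual sales revenue = 172,430 × R$232.17 = R$40,033,073.10.
Margin of safety = R$40,033,073.10 − R$15,181,819.67 = R$24,851,253.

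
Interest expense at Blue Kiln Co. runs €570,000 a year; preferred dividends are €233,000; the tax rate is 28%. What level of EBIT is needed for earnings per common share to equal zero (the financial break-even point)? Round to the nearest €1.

Preferred dividends are paid after tax, so their pre-tax equivalent is €233,000 ÷ (1 − 0.28) = €323,611.11.
EPS = 0 when EBIT covers interest plus the pre-tax preferred burden: €570,000 + €323,611.11 = €893,611.11.

€893,611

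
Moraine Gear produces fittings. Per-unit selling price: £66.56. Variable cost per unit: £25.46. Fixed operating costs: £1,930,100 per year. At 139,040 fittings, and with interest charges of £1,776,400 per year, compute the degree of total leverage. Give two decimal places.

2.85

At 139,040 units, contribution = 139,040 × £41.10 = £5,714,544.00.
EBIT = £5,714,544.00 − £1,930,100 = £3,784,444.00. Interest = £1,776,400.00, so EBIT − I = £2,008,044.00.
DCL = contribution ÷ (EBIT − I) = £5,714,544.00 ÷ £2,008,044.00 = 2.8458.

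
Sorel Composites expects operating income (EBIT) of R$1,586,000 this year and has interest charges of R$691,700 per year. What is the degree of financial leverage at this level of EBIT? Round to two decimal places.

1.77

Interest = R$691,700.00.
DFL = EBIT ÷ (EBIT − I) = R$1,586,000 ÷ (R$1,586,000 − R$691,700.00) = R$1,586,000 ÷ R$894,300.00 = 1.7735.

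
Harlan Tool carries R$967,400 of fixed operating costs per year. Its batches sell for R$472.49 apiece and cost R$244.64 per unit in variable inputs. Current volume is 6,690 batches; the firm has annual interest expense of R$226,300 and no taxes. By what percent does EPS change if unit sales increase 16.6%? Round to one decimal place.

At 6,690 units, contribution = 6,690 × R$227.85 = R$1,524,316.50.
Subtracting fixed costs: EBIT = R$1,524,316.50 − R$967,400 = R$556,916.50.
After interest of R$226,300.00, pre-tax earnings = R$330,616.50.
Degree of combined leverage = contribution ÷ (EBIT − I) = R$1,524,316.50 ÷ R$330,616.50 = 4.6105.
EPS therefore changes by 4.6105 × (+16.6%) = +76.5%.

+76.5%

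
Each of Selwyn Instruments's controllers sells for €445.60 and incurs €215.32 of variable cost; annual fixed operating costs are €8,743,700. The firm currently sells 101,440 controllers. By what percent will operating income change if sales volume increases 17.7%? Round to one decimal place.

At 101,440 units, contribution = 101,440 × €230.28 = €23,359,603.20.
Subtracting fixed costs: EBIT = €23,359,603.20 − €8,743,700 = €14,615,903.20.
Degree of operating leverage = €23,359,603.20 / €14,615,903.20 = 1.5982.
%ΔEBIT = DOL × %ΔSales = 1.5982 × +17.7% = +28.3%.

+28.3%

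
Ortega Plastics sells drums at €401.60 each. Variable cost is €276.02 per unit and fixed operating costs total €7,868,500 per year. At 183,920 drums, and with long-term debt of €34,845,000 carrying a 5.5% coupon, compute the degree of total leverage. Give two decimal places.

1.74

Contribution at this volume is 183,920 × €125.58 = €23,096,673.60.
Subtracting fixed costs: EBIT = €23,096,673.60 − €7,868,500 = €15,228,173.60. Interest = €1,916,475.00, so EBIT − I = €13,311,698.60.
Degree of total leverage = total CM / (EBIT − interest) = €23,096,673.60 / €13,311,698.60 = 1.7351.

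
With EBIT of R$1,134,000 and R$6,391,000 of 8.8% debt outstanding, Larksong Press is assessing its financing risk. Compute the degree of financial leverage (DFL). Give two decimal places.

1.98

Annual interest charges come to R$562,408.00.
Degree of financial leverage = EBIT / (EBIT − interest) = R$1,134,000 / R$571,592.00 = 1.9839.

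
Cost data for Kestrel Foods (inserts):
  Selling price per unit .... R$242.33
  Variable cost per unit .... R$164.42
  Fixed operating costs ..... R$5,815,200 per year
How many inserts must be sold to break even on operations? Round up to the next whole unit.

Unit CM = price − variable cost = R$242.33 − R$164.42 = R$77.91.
Units to break even: R$5,815,200 ÷ R$77.91 = 74,639.97, rounded up to 74,640.

74,640 inserts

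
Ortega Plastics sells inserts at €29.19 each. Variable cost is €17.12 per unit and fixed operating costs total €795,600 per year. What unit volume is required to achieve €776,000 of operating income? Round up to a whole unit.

Unit CM = price − variable cost = €29.19 − €17.12 = €12.07.
Required volume = (fixed costs + target profit) ÷ CM = (€795,600 + €776,000) ÷ €12.07 = 130,207.13, so 130,208 inserts.

130,208 inserts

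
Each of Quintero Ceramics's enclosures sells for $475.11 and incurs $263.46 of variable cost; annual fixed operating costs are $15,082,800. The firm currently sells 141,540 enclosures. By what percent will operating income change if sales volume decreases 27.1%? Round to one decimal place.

-54.6%

At 141,540 units, contribution = 141,540 × $211.65 = $29,956,941.00.
Subtracting fixed costs: EBIT = $29,956,941.00 − $15,082,800 = $14,874,141.00.
Degree of operating leverage = $29,956,941.00 / $14,874,141.00 = 2.0140.
Operating income changes by 2.0140 × -27.1% = -54.6%.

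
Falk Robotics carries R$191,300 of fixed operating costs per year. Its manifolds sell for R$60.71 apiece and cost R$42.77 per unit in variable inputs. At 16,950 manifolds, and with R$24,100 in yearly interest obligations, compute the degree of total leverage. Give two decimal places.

3.43

Total contribution margin = 16,950 × R$17.94 = R$304,083.00.
EBIT = R$304,083.00 − R$191,300 = R$112,783.00. Interest = R$24,100.00.
DOL = R$304,083.00 ÷ R$112,783.00 = 2.6962; DFL = R$112,783.00 ÷ R$88,683.00 = 1.2718.
Combined leverage = 2.6962 × 1.2718 = 3.4290.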